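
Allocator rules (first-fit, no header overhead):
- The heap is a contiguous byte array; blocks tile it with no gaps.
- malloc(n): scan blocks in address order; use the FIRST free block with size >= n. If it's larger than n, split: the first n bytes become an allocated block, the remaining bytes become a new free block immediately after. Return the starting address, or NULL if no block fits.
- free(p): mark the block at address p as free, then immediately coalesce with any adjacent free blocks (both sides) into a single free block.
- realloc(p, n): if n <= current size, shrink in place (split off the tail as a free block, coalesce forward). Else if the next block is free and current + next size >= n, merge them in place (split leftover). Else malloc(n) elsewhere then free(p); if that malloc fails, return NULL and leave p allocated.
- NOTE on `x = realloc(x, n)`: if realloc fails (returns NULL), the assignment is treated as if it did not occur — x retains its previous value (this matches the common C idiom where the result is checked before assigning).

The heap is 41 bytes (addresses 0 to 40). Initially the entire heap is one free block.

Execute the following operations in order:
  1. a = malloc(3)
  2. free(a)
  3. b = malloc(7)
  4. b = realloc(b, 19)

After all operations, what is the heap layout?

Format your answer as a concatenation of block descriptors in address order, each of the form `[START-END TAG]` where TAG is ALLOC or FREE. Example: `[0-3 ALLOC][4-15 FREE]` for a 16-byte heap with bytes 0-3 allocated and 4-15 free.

Op 1: a = malloc(3) -> a = 0; heap: [0-2 ALLOC][3-40 FREE]
Op 2: free(a) -> (freed a); heap: [0-40 FREE]
Op 3: b = malloc(7) -> b = 0; heap: [0-6 ALLOC][7-40 FREE]
Op 4: b = realloc(b, 19) -> b = 0; heap: [0-18 ALLOC][19-40 FREE]

Answer: [0-18 ALLOC][19-40 FREE]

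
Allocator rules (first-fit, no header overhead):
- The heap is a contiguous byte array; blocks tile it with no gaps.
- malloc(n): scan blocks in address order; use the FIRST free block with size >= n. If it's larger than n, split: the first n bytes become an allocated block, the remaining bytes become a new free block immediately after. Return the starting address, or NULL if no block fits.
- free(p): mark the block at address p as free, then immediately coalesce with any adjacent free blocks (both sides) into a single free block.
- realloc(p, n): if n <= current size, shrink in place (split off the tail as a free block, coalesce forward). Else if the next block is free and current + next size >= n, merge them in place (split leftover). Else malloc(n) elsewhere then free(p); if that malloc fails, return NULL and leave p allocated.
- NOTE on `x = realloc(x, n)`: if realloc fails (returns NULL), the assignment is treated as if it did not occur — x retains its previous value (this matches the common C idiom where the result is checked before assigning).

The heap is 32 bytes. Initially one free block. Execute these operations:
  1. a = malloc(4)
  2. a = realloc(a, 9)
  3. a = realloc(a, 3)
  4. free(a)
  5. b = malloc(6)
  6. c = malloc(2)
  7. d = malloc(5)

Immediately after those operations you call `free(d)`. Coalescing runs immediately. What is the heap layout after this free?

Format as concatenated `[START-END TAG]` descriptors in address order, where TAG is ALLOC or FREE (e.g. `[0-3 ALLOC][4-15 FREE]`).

Op 1: a = malloc(4) -> a = 0; heap: [0-3 ALLOC][4-31 FREE]
Op 2: a = realloc(a, 9) -> a = 0; heap: [0-8 ALLOC][9-31 FREE]
Op 3: a = realloc(a, 3) -> a = 0; heap: [0-2 ALLOC][3-31 FREE]
Op 4: free(a) -> (freed a); heap: [0-31 FREE]
Op 5: b = malloc(6) -> b = 0; heap: [0-5 ALLOC][6-31 FREE]
Op 6: c = malloc(2) -> c = 6; heap: [0-5 ALLOC][6-7 ALLOC][8-31 FREE]
Op 7: d = malloc(5) -> d = 8; heap: [0-5 ALLOC][6-7 ALLOC][8-12 ALLOC][13-31 FREE]
free(d): d = 8 -> block [8-12 ALLOC]; mark free, coalesce with adjacent free neighbors -> [0-5 ALLOC][6-7 ALLOC][8-31 FREE]

Answer: [0-5 ALLOC][6-7 ALLOC][8-31 FREE]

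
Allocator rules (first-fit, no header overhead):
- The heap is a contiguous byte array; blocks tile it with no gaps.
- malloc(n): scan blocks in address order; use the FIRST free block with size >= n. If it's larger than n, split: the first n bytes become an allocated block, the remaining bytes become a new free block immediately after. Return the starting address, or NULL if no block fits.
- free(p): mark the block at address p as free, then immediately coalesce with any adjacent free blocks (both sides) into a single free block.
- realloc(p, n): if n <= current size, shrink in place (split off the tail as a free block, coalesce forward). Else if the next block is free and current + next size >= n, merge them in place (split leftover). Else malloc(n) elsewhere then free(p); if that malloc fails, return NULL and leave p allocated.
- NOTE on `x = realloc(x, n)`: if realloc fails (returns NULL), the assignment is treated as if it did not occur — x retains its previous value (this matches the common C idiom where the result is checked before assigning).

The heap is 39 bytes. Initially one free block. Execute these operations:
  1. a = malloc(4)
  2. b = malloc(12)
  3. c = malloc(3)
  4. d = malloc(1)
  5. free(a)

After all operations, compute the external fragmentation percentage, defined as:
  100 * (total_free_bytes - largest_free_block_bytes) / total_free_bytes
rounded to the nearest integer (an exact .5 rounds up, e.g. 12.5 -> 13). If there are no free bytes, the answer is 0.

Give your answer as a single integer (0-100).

Answer: 17

Derivation:
Op 1: a = malloc(4) -> a = 0; heap: [0-3 ALLOC][4-38 FREE]
Op 2: b = malloc(12) -> b = 4; heap: [0-3 ALLOC][4-15 ALLOC][16-38 FREE]
Op 3: c = malloc(3) -> c = 16; heap: [0-3 ALLOC][4-15 ALLOC][16-18 ALLOC][19-38 FREE]
Op 4: d = malloc(1) -> d = 19; heap: [0-3 ALLOC][4-15 ALLOC][16-18 ALLOC][19-19 ALLOC][20-38 FREE]
Op 5: free(a) -> (freed a); heap: [0-3 FREE][4-15 ALLOC][16-18 ALLOC][19-19 ALLOC][20-38 FREE]
Free blocks: [4 19] total_free=23 largest=19 -> 100*(23-19)/23 = 400/23 ≈ 17.391 -> rounds to 17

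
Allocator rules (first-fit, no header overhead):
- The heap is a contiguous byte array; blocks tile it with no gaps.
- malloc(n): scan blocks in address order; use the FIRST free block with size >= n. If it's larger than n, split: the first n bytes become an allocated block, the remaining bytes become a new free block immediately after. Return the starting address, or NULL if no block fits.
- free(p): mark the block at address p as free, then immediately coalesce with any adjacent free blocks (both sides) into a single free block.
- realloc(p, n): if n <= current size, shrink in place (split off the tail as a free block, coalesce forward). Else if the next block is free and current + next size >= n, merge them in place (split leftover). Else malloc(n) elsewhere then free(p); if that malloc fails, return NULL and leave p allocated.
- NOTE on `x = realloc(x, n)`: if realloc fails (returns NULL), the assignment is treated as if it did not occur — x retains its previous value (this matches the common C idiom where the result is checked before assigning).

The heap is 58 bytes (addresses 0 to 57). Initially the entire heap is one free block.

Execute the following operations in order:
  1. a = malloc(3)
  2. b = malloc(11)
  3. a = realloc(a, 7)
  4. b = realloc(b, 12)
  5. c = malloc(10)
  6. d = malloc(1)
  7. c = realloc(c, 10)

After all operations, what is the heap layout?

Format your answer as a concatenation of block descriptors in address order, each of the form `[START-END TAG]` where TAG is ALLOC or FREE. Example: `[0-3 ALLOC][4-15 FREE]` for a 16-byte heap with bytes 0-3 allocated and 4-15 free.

Answer: [0-9 ALLOC][10-10 ALLOC][11-13 FREE][14-20 ALLOC][21-32 ALLOC][33-57 FREE]

Derivation:
Op 1: a = malloc(3) -> a = 0; heap: [0-2 ALLOC][3-57 FREE]
Op 2: b = malloc(11) -> b = 3; heap: [0-2 ALLOC][3-13 ALLOC][14-57 FREE]
Op 3: a = realloc(a, 7) -> a = 14; heap: [0-2 FREE][3-13 ALLOC][14-20 ALLOC][21-57 FREE]
Op 4: b = realloc(b, 12) -> b = 21; heap: [0-13 FREE][14-20 ALLOC][21-32 ALLOC][33-57 FREE]
Op 5: c = malloc(10) -> c = 0; heap: [0-9 ALLOC][10-13 FREE][14-20 ALLOC][21-32 ALLOC][33-57 FREE]
Op 6: d = malloc(1) -> d = 10; heap: [0-9 ALLOC][10-10 ALLOC][11-13 FREE][14-20 ALLOC][21-32 ALLOC][33-57 FREE]
Op 7: c = realloc(c, 10) -> c = 0; heap: [0-9 ALLOC][10-10 ALLOC][11-13 FREE][14-20 ALLOC][21-32 ALLOC][33-57 FREE]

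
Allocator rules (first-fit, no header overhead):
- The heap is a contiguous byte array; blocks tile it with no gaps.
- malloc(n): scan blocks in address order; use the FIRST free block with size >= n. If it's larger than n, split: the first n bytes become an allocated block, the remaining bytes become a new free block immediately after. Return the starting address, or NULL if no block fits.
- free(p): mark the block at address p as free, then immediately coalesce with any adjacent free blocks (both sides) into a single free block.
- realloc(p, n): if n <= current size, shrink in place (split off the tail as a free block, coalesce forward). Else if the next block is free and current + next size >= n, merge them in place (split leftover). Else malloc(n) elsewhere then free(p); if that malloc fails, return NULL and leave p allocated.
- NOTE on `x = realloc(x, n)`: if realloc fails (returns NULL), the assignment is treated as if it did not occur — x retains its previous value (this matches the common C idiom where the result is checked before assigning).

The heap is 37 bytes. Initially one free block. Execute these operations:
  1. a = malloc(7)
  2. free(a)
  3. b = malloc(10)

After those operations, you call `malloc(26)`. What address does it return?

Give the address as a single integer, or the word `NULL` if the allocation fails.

Op 1: a = malloc(7) -> a = 0; heap: [0-6 ALLOC][7-36 FREE]
Op 2: free(a) -> (freed a); heap: [0-36 FREE]
Op 3: b = malloc(10) -> b = 0; heap: [0-9 ALLOC][10-36 FREE]
malloc(26): first-fit scan over [0-9 ALLOC][10-36 FREE] -> 10

Answer: 10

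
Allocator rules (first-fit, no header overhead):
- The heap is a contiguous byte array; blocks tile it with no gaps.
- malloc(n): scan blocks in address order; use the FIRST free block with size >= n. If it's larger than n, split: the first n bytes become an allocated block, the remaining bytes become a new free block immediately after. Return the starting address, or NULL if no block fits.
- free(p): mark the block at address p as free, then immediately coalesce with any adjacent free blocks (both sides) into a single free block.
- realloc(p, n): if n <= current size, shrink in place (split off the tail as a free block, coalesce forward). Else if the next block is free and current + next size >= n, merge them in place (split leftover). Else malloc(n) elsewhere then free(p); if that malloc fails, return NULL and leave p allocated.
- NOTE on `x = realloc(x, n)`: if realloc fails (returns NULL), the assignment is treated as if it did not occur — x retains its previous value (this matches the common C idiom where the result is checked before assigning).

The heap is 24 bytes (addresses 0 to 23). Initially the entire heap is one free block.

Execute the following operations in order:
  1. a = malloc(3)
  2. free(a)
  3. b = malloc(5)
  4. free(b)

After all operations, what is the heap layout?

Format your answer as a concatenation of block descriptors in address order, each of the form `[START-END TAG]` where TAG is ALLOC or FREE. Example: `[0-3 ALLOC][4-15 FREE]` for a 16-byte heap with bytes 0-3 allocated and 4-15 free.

Op 1: a = malloc(3) -> a = 0; heap: [0-2 ALLOC][3-23 FREE]
Op 2: free(a) -> (freed a); heap: [0-23 FREE]
Op 3: b = malloc(5) -> b = 0; heap: [0-4 ALLOC][5-23 FREE]
Op 4: free(b) -> (freed b); heap: [0-23 FREE]

Answer: [0-23 FREE]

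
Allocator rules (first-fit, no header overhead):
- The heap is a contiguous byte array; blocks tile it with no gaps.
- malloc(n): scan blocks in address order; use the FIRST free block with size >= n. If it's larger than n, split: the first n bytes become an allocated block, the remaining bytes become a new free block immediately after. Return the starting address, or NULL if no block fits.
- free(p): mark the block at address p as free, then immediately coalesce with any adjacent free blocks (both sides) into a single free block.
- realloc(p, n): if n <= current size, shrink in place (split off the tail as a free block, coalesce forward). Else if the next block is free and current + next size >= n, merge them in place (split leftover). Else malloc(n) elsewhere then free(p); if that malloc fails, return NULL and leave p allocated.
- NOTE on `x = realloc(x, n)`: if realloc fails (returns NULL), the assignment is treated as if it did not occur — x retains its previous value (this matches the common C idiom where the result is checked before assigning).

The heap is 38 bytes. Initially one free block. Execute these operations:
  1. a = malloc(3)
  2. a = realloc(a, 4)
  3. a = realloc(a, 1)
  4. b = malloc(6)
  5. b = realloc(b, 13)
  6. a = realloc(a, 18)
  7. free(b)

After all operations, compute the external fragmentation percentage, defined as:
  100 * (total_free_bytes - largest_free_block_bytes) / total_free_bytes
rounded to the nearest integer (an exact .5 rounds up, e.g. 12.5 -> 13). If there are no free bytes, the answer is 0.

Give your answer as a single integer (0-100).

Answer: 30

Derivation:
Op 1: a = malloc(3) -> a = 0; heap: [0-2 ALLOC][3-37 FREE]
Op 2: a = realloc(a, 4) -> a = 0; heap: [0-3 ALLOC][4-37 FREE]
Op 3: a = realloc(a, 1) -> a = 0; heap: [0-0 ALLOC][1-37 FREE]
Op 4: b = malloc(6) -> b = 1; heap: [0-0 ALLOC][1-6 ALLOC][7-37 FREE]
Op 5: b = realloc(b, 13) -> b = 1; heap: [0-0 ALLOC][1-13 ALLOC][14-37 FREE]
Op 6: a = realloc(a, 18) -> a = 14; heap: [0-0 FREE][1-13 ALLOC][14-31 ALLOC][32-37 FREE]
Op 7: free(b) -> (freed b); heap: [0-13 FREE][14-31 ALLOC][32-37 FREE]
Free blocks: [14 6] total_free=20 largest=14 -> 100*(20-14)/20 = 600/20 = 30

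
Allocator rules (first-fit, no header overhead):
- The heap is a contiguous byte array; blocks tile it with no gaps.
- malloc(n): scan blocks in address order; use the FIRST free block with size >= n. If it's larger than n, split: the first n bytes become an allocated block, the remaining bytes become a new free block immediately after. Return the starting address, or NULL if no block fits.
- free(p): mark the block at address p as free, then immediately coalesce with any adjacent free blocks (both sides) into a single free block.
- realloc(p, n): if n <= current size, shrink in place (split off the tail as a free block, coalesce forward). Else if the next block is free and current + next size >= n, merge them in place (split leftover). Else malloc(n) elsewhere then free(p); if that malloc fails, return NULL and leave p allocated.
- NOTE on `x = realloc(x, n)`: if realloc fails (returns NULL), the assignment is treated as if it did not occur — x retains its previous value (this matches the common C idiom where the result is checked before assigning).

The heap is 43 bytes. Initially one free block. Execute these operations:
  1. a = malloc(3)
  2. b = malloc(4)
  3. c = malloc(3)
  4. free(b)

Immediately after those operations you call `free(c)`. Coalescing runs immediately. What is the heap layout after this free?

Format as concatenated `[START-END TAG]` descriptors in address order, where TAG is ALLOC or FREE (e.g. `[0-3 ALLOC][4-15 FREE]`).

Op 1: a = malloc(3) -> a = 0; heap: [0-2 ALLOC][3-42 FREE]
Op 2: b = malloc(4) -> b = 3; heap: [0-2 ALLOC][3-6 ALLOC][7-42 FREE]
Op 3: c = malloc(3) -> c = 7; heap: [0-2 ALLOC][3-6 ALLOC][7-9 ALLOC][10-42 FREE]
Op 4: free(b) -> (freed b); heap: [0-2 ALLOC][3-6 FREE][7-9 ALLOC][10-42 FREE]
free(c): c = 7 -> block [7-9 ALLOC]; mark free, coalesce with adjacent free neighbors -> [0-2 ALLOC][3-42 FREE]

Answer: [0-2 ALLOC][3-42 FREE]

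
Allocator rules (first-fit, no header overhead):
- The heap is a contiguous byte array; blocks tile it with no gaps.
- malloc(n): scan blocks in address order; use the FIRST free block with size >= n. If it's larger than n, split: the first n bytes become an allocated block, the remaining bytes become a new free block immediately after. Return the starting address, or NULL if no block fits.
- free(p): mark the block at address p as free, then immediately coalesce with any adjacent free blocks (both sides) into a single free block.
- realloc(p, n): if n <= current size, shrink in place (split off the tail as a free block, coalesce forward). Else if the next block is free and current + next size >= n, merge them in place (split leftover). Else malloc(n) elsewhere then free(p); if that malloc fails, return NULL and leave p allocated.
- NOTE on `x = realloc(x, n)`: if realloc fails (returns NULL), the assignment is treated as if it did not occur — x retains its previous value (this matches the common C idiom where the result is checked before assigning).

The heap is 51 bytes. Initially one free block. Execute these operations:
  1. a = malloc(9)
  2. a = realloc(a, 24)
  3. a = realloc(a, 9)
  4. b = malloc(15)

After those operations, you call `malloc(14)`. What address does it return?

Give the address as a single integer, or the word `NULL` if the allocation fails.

Op 1: a = malloc(9) -> a = 0; heap: [0-8 ALLOC][9-50 FREE]
Op 2: a = realloc(a, 24) -> a = 0; heap: [0-23 ALLOC][24-50 FREE]
Op 3: a = realloc(a, 9) -> a = 0; heap: [0-8 ALLOC][9-50 FREE]
Op 4: b = malloc(15) -> b = 9; heap: [0-8 ALLOC][9-23 ALLOC][24-50 FREE]
malloc(14): first-fit scan over [0-8 ALLOC][9-23 ALLOC][24-50 FREE] -> 24

Answer: 24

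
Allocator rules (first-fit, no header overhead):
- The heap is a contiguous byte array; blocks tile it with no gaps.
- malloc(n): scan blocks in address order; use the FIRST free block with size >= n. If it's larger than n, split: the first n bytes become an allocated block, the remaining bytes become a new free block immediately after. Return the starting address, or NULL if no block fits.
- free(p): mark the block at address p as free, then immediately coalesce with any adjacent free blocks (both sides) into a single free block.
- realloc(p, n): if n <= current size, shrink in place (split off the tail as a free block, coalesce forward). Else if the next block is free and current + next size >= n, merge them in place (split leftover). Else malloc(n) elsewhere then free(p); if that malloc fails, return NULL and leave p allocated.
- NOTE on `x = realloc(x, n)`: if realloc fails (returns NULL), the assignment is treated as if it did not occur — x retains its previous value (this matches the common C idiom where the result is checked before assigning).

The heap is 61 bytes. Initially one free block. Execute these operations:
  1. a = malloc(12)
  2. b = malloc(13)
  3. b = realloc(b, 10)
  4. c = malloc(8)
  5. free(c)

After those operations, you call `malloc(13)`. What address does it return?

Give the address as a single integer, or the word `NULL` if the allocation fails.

Op 1: a = malloc(12) -> a = 0; heap: [0-11 ALLOC][12-60 FREE]
Op 2: b = malloc(13) -> b = 12; heap: [0-11 ALLOC][12-24 ALLOC][25-60 FREE]
Op 3: b = realloc(b, 10) -> b = 12; heap: [0-11 ALLOC][12-21 ALLOC][22-60 FREE]
Op 4: c = malloc(8) -> c = 22; heap: [0-11 ALLOC][12-21 ALLOC][22-29 ALLOC][30-60 FREE]
Op 5: free(c) -> (freed c); heap: [0-11 ALLOC][12-21 ALLOC][22-60 FREE]
malloc(13): first-fit scan over [0-11 ALLOC][12-21 ALLOC][22-60 FREE] -> 22

Answer: 22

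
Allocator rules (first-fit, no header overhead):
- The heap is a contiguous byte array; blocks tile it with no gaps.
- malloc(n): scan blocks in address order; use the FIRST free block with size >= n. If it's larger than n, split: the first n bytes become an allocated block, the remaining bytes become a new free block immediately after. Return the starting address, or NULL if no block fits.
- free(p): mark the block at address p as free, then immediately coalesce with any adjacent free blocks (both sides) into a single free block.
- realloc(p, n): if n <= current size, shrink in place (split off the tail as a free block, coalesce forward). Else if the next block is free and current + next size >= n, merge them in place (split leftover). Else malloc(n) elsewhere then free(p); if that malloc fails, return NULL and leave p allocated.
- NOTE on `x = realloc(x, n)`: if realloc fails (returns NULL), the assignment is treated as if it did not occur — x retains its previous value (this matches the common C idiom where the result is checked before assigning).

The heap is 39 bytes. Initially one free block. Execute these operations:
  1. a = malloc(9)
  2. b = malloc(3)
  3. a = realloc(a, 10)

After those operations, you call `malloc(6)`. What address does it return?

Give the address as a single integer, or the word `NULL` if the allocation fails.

Answer: 0

Derivation:
Op 1: a = malloc(9) -> a = 0; heap: [0-8 ALLOC][9-38 FREE]
Op 2: b = malloc(3) -> b = 9; heap: [0-8 ALLOC][9-11 ALLOC][12-38 FREE]
Op 3: a = realloc(a, 10) -> a = 12; heap: [0-8 FREE][9-11 ALLOC][12-21 ALLOC][22-38 FREE]
malloc(6): first-fit scan over [0-8 FREE][9-11 ALLOC][12-21 ALLOC][22-38 FREE] -> 0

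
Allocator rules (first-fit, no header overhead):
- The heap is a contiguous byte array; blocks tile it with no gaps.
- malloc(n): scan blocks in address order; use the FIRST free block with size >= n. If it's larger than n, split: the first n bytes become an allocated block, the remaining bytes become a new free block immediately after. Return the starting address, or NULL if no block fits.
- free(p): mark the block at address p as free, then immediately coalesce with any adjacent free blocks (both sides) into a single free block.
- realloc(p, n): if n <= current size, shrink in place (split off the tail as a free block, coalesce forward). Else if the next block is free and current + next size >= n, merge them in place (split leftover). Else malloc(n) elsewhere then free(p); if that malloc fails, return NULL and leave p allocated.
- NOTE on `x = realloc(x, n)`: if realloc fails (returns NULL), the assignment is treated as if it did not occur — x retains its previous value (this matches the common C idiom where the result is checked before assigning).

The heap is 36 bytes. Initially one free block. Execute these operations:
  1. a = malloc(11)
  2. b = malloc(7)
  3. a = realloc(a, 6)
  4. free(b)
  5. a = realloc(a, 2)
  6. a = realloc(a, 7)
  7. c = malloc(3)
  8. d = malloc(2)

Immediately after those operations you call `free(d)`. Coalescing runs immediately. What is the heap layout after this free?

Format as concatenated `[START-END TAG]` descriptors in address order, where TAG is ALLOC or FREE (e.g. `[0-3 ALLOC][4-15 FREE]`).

Answer: [0-6 ALLOC][7-9 ALLOC][10-35 FREE]

Derivation:
Op 1: a = malloc(11) -> a = 0; heap: [0-10 ALLOC][11-35 FREE]
Op 2: b = malloc(7) -> b = 11; heap: [0-10 ALLOC][11-17 ALLOC][18-35 FREE]
Op 3: a = realloc(a, 6) -> a = 0; heap: [0-5 ALLOC][6-10 FREE][11-17 ALLOC][18-35 FREE]
Op 4: free(b) -> (freed b); heap: [0-5 ALLOC][6-35 FREE]
Op 5: a = realloc(a, 2) -> a = 0; heap: [0-1 ALLOC][2-35 FREE]
Op 6: a = realloc(a, 7) -> a = 0; heap: [0-6 ALLOC][7-35 FREE]
Op 7: c = malloc(3) -> c = 7; heap: [0-6 ALLOC][7-9 ALLOC][10-35 FREE]
Op 8: d = malloc(2) -> d = 10; heap: [0-6 ALLOC][7-9 ALLOC][10-11 ALLOC][12-35 FREE]
free(d): d = 10 -> block [10-11 ALLOC]; mark free, coalesce with adjacent free neighbors -> [0-6 ALLOC][7-9 ALLOC][10-35 FREE]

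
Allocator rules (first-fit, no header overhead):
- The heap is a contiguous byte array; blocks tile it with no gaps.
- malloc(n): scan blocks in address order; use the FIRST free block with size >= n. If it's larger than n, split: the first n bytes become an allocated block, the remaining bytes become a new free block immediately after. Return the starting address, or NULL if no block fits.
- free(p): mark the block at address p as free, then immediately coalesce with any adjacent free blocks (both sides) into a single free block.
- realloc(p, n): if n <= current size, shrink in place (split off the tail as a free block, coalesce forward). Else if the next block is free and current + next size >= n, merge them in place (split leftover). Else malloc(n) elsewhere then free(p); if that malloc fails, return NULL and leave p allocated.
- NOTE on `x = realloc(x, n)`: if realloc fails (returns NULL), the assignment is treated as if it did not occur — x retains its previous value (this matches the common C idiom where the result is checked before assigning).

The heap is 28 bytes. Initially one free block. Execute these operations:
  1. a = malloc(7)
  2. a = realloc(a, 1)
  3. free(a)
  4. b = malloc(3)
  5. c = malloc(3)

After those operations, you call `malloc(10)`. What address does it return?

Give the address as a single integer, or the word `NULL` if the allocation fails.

Op 1: a = malloc(7) -> a = 0; heap: [0-6 ALLOC][7-27 FREE]
Op 2: a = realloc(a, 1) -> a = 0; heap: [0-0 ALLOC][1-27 FREE]
Op 3: free(a) -> (freed a); heap: [0-27 FREE]
Op 4: b = malloc(3) -> b = 0; heap: [0-2 ALLOC][3-27 FREE]
Op 5: c = malloc(3) -> c = 3; heap: [0-2 ALLOC][3-5 ALLOC][6-27 FREE]
malloc(10): first-fit scan over [0-2 ALLOC][3-5 ALLOC][6-27 FREE] -> 6

Answer: 6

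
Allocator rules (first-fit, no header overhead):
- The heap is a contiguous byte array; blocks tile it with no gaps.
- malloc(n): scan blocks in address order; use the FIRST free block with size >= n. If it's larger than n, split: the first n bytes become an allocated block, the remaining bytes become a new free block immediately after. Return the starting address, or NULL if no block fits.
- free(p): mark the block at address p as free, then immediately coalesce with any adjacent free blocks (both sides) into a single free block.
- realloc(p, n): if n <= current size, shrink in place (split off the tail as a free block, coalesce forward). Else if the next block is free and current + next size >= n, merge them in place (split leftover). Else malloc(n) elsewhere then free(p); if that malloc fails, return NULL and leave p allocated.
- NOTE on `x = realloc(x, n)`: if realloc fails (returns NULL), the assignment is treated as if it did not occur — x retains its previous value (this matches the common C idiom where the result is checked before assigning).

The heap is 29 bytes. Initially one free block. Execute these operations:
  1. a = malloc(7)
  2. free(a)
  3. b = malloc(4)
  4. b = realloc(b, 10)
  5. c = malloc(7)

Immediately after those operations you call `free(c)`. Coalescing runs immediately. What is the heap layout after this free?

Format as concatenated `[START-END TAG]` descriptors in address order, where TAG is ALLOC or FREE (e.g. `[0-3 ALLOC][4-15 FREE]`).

Op 1: a = malloc(7) -> a = 0; heap: [0-6 ALLOC][7-28 FREE]
Op 2: free(a) -> (freed a); heap: [0-28 FREE]
Op 3: b = malloc(4) -> b = 0; heap: [0-3 ALLOC][4-28 FREE]
Op 4: b = realloc(b, 10) -> b = 0; heap: [0-9 ALLOC][10-28 FREE]
Op 5: c = malloc(7) -> c = 10; heap: [0-9 ALLOC][10-16 ALLOC][17-28 FREE]
free(c): c = 10 -> block [10-16 ALLOC]; mark free, coalesce with adjacent free neighbors -> [0-9 ALLOC][10-28 FREE]

Answer: [0-9 ALLOC][10-28 FREE]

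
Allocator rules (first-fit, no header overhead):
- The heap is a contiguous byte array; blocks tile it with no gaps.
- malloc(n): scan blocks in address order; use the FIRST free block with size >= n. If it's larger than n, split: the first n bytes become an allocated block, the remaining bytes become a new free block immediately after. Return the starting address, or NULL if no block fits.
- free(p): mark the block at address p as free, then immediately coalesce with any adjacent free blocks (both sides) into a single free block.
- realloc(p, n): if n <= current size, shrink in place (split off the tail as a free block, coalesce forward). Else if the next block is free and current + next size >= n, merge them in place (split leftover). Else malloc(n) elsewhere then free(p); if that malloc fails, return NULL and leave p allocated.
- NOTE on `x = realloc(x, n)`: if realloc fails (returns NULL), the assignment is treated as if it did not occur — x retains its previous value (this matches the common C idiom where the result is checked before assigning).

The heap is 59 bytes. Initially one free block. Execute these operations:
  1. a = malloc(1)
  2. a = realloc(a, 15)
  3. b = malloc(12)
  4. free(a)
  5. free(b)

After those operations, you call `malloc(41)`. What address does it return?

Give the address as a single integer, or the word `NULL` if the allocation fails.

Answer: 0

Derivation:
Op 1: a = malloc(1) -> a = 0; heap: [0-0 ALLOC][1-58 FREE]
Op 2: a = realloc(a, 15) -> a = 0; heap: [0-14 ALLOC][15-58 FREE]
Op 3: b = malloc(12) -> b = 15; heap: [0-14 ALLOC][15-26 ALLOC][27-58 FREE]
Op 4: free(a) -> (freed a); heap: [0-14 FREE][15-26 ALLOC][27-58 FREE]
Op 5: free(b) -> (freed b); heap: [0-58 FREE]
malloc(41): first-fit scan over [0-58 FREE] -> 0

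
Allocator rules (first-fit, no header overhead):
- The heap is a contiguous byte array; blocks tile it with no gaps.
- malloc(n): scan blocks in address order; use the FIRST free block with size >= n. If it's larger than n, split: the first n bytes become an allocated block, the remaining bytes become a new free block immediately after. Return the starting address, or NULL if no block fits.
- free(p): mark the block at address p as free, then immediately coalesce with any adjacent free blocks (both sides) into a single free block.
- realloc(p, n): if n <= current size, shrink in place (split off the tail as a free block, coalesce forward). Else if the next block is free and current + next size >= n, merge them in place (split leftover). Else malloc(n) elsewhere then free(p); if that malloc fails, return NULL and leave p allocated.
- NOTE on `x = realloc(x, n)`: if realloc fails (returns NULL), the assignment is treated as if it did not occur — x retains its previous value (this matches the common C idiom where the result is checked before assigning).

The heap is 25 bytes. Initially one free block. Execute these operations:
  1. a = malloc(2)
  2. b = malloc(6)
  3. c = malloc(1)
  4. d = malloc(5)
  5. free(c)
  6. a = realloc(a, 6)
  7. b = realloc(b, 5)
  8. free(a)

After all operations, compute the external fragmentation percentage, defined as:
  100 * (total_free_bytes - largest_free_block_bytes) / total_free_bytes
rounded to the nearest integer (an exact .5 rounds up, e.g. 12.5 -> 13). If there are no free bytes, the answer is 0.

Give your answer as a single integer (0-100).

Answer: 27

Derivation:
Op 1: a = malloc(2) -> a = 0; heap: [0-1 ALLOC][2-24 FREE]
Op 2: b = malloc(6) -> b = 2; heap: [0-1 ALLOC][2-7 ALLOC][8-24 FREE]
Op 3: c = malloc(1) -> c = 8; heap: [0-1 ALLOC][2-7 ALLOC][8-8 ALLOC][9-24 FREE]
Op 4: d = malloc(5) -> d = 9; heap: [0-1 ALLOC][2-7 ALLOC][8-8 ALLOC][9-13 ALLOC][14-24 FREE]
Op 5: free(c) -> (freed c); heap: [0-1 ALLOC][2-7 ALLOC][8-8 FREE][9-13 ALLOC][14-24 FREE]
Op 6: a = realloc(a, 6) -> a = 14; heap: [0-1 FREE][2-7 ALLOC][8-8 FREE][9-13 ALLOC][14-19 ALLOC][20-24 FREE]
Op 7: b = realloc(b, 5) -> b = 2; heap: [0-1 FREE][2-6 ALLOC][7-8 FREE][9-13 ALLOC][14-19 ALLOC][20-24 FREE]
Op 8: free(a) -> (freed a); heap: [0-1 FREE][2-6 ALLOC][7-8 FREE][9-13 ALLOC][14-24 FREE]
Free blocks: [2 2 11] total_free=15 largest=11 -> 100*(15-11)/15 = 400/15 ≈ 26.667 -> rounds to 27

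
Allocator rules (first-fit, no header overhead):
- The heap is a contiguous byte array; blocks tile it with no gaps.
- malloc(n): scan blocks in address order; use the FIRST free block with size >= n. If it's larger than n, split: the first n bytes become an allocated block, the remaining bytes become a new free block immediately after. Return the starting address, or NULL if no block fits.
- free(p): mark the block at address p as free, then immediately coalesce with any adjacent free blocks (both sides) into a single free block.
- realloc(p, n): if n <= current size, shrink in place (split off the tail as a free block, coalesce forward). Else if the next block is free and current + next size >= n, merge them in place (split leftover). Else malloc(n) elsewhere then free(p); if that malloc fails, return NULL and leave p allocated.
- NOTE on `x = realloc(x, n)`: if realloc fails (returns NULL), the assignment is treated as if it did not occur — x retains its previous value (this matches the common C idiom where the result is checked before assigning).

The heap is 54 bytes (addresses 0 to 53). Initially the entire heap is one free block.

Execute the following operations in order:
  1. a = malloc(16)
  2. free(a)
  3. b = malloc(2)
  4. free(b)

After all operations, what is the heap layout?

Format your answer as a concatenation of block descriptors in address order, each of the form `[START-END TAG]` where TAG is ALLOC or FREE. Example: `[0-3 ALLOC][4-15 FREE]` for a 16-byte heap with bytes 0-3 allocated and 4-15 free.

Answer: [0-53 FREE]

Derivation:
Op 1: a = malloc(16) -> a = 0; heap: [0-15 ALLOC][16-53 FREE]
Op 2: free(a) -> (freed a); heap: [0-53 FREE]
Op 3: b = malloc(2) -> b = 0; heap: [0-1 ALLOC][2-53 FREE]
Op 4: free(b) -> (freed b); heap: [0-53 FREE]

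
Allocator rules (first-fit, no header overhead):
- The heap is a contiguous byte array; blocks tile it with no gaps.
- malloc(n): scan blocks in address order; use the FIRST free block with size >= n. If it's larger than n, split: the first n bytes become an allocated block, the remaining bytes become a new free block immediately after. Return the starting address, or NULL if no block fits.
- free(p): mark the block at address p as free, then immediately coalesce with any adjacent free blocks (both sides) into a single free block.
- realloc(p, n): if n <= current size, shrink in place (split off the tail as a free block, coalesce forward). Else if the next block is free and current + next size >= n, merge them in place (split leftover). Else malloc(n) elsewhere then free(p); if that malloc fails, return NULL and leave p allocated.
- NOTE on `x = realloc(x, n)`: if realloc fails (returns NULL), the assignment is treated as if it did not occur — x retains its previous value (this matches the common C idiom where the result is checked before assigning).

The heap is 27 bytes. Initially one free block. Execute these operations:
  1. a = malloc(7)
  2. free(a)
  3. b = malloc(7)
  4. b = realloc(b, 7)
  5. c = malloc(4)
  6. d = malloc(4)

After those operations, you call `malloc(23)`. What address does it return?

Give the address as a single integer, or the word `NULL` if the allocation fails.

Op 1: a = malloc(7) -> a = 0; heap: [0-6 ALLOC][7-26 FREE]
Op 2: free(a) -> (freed a); heap: [0-26 FREE]
Op 3: b = malloc(7) -> b = 0; heap: [0-6 ALLOC][7-26 FREE]
Op 4: b = realloc(b, 7) -> b = 0; heap: [0-6 ALLOC][7-26 FREE]
Op 5: c = malloc(4) -> c = 7; heap: [0-6 ALLOC][7-10 ALLOC][11-26 FREE]
Op 6: d = malloc(4) -> d = 11; heap: [0-6 ALLOC][7-10 ALLOC][11-14 ALLOC][15-26 FREE]
malloc(23): first-fit scan over [0-6 ALLOC][7-10 ALLOC][11-14 ALLOC][15-26 FREE] -> NULL

Answer: NULL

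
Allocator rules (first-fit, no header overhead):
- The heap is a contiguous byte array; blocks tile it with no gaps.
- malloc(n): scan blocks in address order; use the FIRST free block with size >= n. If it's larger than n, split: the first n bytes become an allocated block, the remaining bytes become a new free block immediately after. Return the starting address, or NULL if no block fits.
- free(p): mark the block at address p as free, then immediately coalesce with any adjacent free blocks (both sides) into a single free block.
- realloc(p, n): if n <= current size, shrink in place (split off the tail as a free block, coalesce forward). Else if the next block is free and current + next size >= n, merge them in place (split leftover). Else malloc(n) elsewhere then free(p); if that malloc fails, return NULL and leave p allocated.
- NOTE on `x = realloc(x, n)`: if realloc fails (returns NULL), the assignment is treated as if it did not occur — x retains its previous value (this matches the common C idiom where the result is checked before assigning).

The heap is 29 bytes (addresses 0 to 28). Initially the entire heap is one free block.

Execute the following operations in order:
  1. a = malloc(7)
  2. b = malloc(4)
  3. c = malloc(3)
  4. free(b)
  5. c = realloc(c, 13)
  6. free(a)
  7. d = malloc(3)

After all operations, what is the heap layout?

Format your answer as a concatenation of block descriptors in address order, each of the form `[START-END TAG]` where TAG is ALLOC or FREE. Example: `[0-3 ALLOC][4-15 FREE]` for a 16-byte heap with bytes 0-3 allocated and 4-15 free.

Answer: [0-2 ALLOC][3-10 FREE][11-23 ALLOC][24-28 FREE]

Derivation:
Op 1: a = malloc(7) -> a = 0; heap: [0-6 ALLOC][7-28 FREE]
Op 2: b = malloc(4) -> b = 7; heap: [0-6 ALLOC][7-10 ALLOC][11-28 FREE]
Op 3: c = malloc(3) -> c = 11; heap: [0-6 ALLOC][7-10 ALLOC][11-13 ALLOC][14-28 FREE]
Op 4: free(b) -> (freed b); heap: [0-6 ALLOC][7-10 FREE][11-13 ALLOC][14-28 FREE]
Op 5: c = realloc(c, 13) -> c = 11; heap: [0-6 ALLOC][7-10 FREE][11-23 ALLOC][24-28 FREE]
Op 6: free(a) -> (freed a); heap: [0-10 FREE][11-23 ALLOC][24-28 FREE]
Op 7: d = malloc(3) -> d = 0; heap: [0-2 ALLOC][3-10 FREE][11-23 ALLOC][24-28 FREE]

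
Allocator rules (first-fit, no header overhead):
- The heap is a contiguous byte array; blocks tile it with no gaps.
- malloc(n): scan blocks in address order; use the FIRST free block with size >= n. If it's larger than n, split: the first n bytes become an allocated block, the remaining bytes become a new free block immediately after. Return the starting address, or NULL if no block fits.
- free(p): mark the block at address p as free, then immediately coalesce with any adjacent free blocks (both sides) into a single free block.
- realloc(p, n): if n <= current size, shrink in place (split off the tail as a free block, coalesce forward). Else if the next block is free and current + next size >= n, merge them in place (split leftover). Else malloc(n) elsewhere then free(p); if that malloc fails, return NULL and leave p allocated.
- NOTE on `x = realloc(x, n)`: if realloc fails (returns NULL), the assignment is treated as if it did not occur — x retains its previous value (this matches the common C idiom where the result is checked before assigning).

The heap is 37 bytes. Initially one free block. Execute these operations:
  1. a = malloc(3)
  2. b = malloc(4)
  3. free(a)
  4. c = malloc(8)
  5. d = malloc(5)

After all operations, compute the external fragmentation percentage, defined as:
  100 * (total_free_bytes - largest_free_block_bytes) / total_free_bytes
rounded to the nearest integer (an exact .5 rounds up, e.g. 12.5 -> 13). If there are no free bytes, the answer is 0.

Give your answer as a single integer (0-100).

Op 1: a = malloc(3) -> a = 0; heap: [0-2 ALLOC][3-36 FREE]
Op 2: b = malloc(4) -> b = 3; heap: [0-2 ALLOC][3-6 ALLOC][7-36 FREE]
Op 3: free(a) -> (freed a); heap: [0-2 FREE][3-6 ALLOC][7-36 FREE]
Op 4: c = malloc(8) -> c = 7; heap: [0-2 FREE][3-6 ALLOC][7-14 ALLOC][15-36 FREE]
Op 5: d = malloc(5) -> d = 15; heap: [0-2 FREE][3-6 ALLOC][7-14 ALLOC][15-19 ALLOC][20-36 FREE]
Free blocks: [3 17] total_free=20 largest=17 -> 100*(20-17)/20 = 300/20 = 15

Answer: 15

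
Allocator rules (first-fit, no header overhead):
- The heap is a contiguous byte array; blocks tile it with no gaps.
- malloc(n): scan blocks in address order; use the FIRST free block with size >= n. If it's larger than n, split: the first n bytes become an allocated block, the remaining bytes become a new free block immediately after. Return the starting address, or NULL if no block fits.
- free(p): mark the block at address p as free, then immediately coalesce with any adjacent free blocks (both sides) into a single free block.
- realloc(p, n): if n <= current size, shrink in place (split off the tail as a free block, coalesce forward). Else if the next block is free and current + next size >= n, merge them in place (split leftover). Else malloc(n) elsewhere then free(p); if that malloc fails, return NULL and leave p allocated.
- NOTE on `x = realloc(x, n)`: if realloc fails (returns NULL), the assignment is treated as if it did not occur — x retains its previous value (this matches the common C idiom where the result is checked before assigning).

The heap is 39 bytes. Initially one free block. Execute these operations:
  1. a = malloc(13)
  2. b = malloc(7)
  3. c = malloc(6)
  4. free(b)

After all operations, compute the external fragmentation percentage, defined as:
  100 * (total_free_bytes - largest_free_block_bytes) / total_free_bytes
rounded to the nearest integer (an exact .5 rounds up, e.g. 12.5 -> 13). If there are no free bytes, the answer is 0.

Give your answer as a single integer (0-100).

Op 1: a = malloc(13) -> a = 0; heap: [0-12 ALLOC][13-38 FREE]
Op 2: b = malloc(7) -> b = 13; heap: [0-12 ALLOC][13-19 ALLOC][20-38 FREE]
Op 3: c = malloc(6) -> c = 20; heap: [0-12 ALLOC][13-19 ALLOC][20-25 ALLOC][26-38 FREE]
Op 4: free(b) -> (freed b); heap: [0-12 ALLOC][13-19 FREE][20-25 ALLOC][26-38 FREE]
Free blocks: [7 13] total_free=20 largest=13 -> 100*(20-13)/20 = 700/20 = 35

Answer: 35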